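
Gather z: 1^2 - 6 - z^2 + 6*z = -z^2 + 6*z - 5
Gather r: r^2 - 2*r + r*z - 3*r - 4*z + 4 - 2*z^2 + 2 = r^2 + r*(z - 5) - 2*z^2 - 4*z + 6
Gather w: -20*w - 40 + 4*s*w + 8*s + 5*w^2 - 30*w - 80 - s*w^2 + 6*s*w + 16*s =24*s + w^2*(5 - s) + w*(10*s - 50) - 120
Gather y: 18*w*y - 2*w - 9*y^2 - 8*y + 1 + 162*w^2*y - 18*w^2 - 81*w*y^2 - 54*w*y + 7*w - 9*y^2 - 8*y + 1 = -18*w^2 + 5*w + y^2*(-81*w - 18) + y*(162*w^2 - 36*w - 16) + 2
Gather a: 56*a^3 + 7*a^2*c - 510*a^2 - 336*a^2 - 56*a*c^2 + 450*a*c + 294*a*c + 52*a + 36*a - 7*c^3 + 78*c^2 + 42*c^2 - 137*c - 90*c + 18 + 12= 56*a^3 + a^2*(7*c - 846) + a*(-56*c^2 + 744*c + 88) - 7*c^3 + 120*c^2 - 227*c + 30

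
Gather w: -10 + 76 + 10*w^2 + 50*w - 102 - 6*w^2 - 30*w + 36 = 4*w^2 + 20*w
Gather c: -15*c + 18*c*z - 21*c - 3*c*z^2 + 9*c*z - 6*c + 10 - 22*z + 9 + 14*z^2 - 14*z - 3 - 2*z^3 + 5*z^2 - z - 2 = c*(-3*z^2 + 27*z - 42) - 2*z^3 + 19*z^2 - 37*z + 14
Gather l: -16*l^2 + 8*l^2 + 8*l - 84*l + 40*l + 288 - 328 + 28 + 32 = -8*l^2 - 36*l + 20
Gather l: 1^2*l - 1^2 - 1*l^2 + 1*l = -l^2 + 2*l - 1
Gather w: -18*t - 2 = -18*t - 2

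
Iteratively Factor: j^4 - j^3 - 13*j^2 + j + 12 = (j + 1)*(j^3 - 2*j^2 - 11*j + 12) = (j - 1)*(j + 1)*(j^2 - j - 12) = (j - 4)*(j - 1)*(j + 1)*(j + 3)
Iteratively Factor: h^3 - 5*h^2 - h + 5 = (h - 1)*(h^2 - 4*h - 5) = (h - 5)*(h - 1)*(h + 1)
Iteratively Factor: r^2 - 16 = (r + 4)*(r - 4)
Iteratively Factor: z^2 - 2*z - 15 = (z + 3)*(z - 5)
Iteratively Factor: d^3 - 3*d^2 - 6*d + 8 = (d - 4)*(d^2 + d - 2) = (d - 4)*(d - 1)*(d + 2)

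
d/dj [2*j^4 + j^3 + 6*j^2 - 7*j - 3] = 8*j^3 + 3*j^2 + 12*j - 7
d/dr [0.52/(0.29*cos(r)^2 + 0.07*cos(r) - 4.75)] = (0.3016*cos(r) + 0.0364)*sin(r)/(0.29*cos(r)^2 + 0.07*cos(r) - 4.75)^2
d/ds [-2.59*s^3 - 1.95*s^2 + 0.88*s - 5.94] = -7.77*s^2 - 3.9*s + 0.88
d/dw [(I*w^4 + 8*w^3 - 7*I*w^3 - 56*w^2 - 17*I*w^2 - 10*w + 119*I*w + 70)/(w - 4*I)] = (3*I*w^4 + w^3*(32 - 14*I) + w^2*(-140 - 113*I) + w*(-136 + 448*I) + 406 + 40*I)/(w^2 - 8*I*w - 16)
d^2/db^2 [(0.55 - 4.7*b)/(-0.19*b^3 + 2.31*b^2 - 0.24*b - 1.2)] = (1.01802*b^5 - 12.61524*b^4 + 53.5930199999999*b^3 - 30.61881*b^2 + 80.75232*b - 5.81976)/(0.006859*b^9 - 0.250173*b^8 + 3.067569*b^7 - 12.828447*b^6 + 0.714744*b^5 + 19.139112*b^4 - 3.157056*b^3 - 9.77184*b^2 + 1.0368*b + 1.728)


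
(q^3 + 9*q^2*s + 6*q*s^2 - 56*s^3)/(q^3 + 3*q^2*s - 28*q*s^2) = (q^2 + 2*q*s - 8*s^2)/(q*(q - 4*s))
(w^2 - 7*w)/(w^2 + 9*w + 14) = w*(w - 7)/(w^2 + 9*w + 14)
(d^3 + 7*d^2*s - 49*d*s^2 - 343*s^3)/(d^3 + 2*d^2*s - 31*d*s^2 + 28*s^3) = (d^2 - 49*s^2)/(d^2 - 5*d*s + 4*s^2)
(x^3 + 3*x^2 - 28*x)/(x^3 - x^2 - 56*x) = (x - 4)/(x - 8)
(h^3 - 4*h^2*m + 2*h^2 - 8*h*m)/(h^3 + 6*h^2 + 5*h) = (h^2 - 4*h*m + 2*h - 8*m)/(h^2 + 6*h + 5)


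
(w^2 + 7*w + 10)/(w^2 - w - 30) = (w + 2)/(w - 6)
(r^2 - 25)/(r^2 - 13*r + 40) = (r + 5)/(r - 8)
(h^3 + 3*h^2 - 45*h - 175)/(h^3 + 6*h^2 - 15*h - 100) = (h - 7)/(h - 4)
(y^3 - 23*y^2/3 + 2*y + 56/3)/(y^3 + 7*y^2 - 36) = (3*y^2 - 17*y - 28)/(3*(y^2 + 9*y + 18))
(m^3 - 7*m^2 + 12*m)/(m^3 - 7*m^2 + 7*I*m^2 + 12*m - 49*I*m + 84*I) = m/(m + 7*I)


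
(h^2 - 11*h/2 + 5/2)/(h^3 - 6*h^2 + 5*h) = (h - 1/2)/(h*(h - 1))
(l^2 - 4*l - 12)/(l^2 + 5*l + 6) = (l - 6)/(l + 3)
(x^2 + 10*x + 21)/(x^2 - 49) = (x + 3)/(x - 7)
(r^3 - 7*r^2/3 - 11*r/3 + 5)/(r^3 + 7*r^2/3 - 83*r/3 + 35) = (3*r^2 + 2*r - 5)/(3*r^2 + 16*r - 35)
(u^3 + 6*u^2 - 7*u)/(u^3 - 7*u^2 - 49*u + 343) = u*(u - 1)/(u^2 - 14*u + 49)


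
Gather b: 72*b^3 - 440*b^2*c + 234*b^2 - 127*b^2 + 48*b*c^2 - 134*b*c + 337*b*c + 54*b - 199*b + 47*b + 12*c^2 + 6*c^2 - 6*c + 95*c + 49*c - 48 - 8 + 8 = 72*b^3 + b^2*(107 - 440*c) + b*(48*c^2 + 203*c - 98) + 18*c^2 + 138*c - 48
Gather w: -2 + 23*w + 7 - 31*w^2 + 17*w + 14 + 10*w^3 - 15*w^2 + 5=10*w^3 - 46*w^2 + 40*w + 24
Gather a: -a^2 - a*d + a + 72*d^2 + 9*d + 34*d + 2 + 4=-a^2 + a*(1 - d) + 72*d^2 + 43*d + 6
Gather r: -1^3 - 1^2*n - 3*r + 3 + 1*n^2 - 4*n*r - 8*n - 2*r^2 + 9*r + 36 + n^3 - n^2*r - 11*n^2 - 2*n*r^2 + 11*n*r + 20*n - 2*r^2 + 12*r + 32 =n^3 - 10*n^2 + 11*n + r^2*(-2*n - 4) + r*(-n^2 + 7*n + 18) + 70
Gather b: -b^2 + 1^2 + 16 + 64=81 - b^2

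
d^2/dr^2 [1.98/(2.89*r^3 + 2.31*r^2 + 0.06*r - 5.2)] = (-(34.3332*r + 9.1476)*(2.89*r^3 + 2.31*r^2 + 0.06*r - 5.2) + 1.98*(8.67*r^2 + 4.62*r + 0.06)*(17.34*r^2 + 9.24*r + 0.12))/(2.89*r^3 + 2.31*r^2 + 0.06*r - 5.2)^3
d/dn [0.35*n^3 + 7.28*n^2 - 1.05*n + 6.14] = 1.05*n^2 + 14.56*n - 1.05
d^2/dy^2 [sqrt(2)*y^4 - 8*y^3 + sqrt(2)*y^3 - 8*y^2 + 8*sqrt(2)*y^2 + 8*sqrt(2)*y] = 12*sqrt(2)*y^2 - 48*y + 6*sqrt(2)*y - 16 + 16*sqrt(2)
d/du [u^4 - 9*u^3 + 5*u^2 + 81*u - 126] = 4*u^3 - 27*u^2 + 10*u + 81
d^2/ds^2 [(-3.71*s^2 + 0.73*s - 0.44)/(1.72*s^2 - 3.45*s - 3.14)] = (-1.4210854715202e-14*s^4 - 39.711016*s^3 - 128.031984*s^2 + 39.321264*s - 104.201316)/(5.088448*s^6 - 30.61944*s^5 + 33.548772*s^4 + 70.732935*s^3 - 61.246014*s^2 - 102.04686*s - 30.959144)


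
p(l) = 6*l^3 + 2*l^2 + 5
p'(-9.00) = 1422.00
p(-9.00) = -4207.00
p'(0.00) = 0.00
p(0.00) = 5.00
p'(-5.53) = 528.34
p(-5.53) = -948.51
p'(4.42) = 369.34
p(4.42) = 562.18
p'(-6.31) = 691.45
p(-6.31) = -1422.81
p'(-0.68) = 5.60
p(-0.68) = 4.04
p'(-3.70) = 231.62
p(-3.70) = -271.54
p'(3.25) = 203.12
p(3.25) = 232.09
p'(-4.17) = 296.32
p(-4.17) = -395.29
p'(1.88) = 71.14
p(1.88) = 51.94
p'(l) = 18*l^2 + 4*l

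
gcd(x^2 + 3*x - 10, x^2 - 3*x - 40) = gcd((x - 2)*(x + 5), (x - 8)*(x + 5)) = x + 5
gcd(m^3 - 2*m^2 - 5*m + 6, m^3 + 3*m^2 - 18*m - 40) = m + 2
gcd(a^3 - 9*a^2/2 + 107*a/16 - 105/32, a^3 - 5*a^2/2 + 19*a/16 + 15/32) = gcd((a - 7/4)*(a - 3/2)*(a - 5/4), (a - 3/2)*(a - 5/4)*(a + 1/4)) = a^2 - 11*a/4 + 15/8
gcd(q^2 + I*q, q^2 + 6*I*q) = q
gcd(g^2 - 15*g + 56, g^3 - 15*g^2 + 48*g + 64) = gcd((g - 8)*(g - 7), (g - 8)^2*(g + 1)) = g - 8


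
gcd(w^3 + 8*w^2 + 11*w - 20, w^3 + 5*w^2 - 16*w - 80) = w^2 + 9*w + 20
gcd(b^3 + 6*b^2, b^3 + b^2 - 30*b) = b^2 + 6*b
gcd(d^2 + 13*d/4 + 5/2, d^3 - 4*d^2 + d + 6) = 1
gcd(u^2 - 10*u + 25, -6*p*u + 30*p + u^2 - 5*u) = u - 5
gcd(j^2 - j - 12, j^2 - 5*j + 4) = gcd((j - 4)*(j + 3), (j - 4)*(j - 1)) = j - 4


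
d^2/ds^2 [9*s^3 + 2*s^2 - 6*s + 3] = 54*s + 4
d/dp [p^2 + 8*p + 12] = 2*p + 8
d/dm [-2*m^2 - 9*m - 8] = -4*m - 9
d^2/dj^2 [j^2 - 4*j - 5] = 2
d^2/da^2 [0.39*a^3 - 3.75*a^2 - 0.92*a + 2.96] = 2.34*a - 7.5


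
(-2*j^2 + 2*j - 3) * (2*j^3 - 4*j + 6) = -4*j^5 + 4*j^4 + 2*j^3 - 20*j^2 + 24*j - 18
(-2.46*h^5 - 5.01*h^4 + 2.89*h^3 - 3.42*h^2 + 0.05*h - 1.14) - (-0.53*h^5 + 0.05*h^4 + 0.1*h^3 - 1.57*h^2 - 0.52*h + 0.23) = -1.93*h^5 - 5.06*h^4 + 2.79*h^3 - 1.85*h^2 + 0.57*h - 1.37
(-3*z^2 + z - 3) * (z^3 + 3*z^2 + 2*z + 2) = -3*z^5 - 8*z^4 - 6*z^3 - 13*z^2 - 4*z - 6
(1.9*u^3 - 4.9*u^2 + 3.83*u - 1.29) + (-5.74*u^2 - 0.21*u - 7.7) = 1.9*u^3 - 10.64*u^2 + 3.62*u - 8.99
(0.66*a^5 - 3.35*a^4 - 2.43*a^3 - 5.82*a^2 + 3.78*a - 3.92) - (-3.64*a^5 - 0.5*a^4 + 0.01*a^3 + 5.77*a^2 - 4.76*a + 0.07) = 4.3*a^5 - 2.85*a^4 - 2.44*a^3 - 11.59*a^2 + 8.54*a - 3.99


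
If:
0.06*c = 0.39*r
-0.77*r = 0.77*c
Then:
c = 0.00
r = 0.00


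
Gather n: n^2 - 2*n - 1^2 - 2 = n^2 - 2*n - 3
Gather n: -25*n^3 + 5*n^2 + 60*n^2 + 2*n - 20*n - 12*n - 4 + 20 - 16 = -25*n^3 + 65*n^2 - 30*n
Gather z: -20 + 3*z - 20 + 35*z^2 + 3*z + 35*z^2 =70*z^2 + 6*z - 40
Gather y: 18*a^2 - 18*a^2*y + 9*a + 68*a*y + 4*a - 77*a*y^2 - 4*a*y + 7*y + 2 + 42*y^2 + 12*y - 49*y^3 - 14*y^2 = 18*a^2 + 13*a - 49*y^3 + y^2*(28 - 77*a) + y*(-18*a^2 + 64*a + 19) + 2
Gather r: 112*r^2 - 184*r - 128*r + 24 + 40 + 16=112*r^2 - 312*r + 80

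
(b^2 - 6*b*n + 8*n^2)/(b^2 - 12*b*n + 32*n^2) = (b - 2*n)/(b - 8*n)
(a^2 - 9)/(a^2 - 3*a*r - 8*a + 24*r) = (a^2 - 9)/(a^2 - 3*a*r - 8*a + 24*r)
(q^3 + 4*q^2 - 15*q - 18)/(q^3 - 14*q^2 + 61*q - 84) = (q^2 + 7*q + 6)/(q^2 - 11*q + 28)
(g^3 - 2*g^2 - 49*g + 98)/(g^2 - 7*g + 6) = (g^3 - 2*g^2 - 49*g + 98)/(g^2 - 7*g + 6)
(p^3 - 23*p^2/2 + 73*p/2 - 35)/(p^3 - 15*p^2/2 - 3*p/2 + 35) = (p - 2)/(p + 2)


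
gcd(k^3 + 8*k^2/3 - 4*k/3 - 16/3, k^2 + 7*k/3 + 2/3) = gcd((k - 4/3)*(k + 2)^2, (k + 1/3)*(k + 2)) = k + 2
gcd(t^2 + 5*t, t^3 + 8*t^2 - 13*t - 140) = t + 5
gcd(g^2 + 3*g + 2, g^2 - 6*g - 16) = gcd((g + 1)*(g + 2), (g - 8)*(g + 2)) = g + 2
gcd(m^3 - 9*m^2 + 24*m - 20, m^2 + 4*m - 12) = m - 2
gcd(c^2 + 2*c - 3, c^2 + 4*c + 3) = c + 3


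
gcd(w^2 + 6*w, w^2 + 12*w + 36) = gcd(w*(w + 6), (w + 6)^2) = w + 6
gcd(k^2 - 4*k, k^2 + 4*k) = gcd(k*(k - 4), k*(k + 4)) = k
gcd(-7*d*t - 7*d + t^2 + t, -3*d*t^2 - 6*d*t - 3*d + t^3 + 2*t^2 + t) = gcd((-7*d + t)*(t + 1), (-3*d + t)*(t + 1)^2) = t + 1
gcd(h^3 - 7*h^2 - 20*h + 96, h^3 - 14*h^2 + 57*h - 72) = h^2 - 11*h + 24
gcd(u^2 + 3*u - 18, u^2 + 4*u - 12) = u + 6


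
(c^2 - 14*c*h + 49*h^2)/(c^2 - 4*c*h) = (c^2 - 14*c*h + 49*h^2)/(c*(c - 4*h))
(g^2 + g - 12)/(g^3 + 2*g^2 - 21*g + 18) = (g + 4)/(g^2 + 5*g - 6)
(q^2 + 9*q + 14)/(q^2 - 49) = (q + 2)/(q - 7)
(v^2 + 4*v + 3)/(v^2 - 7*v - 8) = (v + 3)/(v - 8)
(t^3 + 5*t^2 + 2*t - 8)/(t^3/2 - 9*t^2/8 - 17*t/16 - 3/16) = 16*(-t^3 - 5*t^2 - 2*t + 8)/(-8*t^3 + 18*t^2 + 17*t + 3)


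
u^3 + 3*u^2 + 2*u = u*(u + 1)*(u + 2)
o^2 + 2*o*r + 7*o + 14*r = (o + 7)*(o + 2*r)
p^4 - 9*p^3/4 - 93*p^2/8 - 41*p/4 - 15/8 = (p - 5)*(p + 1/4)*(p + 1)*(p + 3/2)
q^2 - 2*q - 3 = (q - 3)*(q + 1)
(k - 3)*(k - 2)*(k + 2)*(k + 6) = k^4 + 3*k^3 - 22*k^2 - 12*k + 72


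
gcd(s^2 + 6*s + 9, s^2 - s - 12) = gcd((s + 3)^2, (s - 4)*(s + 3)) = s + 3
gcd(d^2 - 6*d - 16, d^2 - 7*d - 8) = d - 8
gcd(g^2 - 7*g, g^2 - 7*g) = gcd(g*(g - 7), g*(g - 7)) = g^2 - 7*g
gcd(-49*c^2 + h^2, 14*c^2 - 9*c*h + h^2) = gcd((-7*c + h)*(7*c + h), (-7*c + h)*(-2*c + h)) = 7*c - h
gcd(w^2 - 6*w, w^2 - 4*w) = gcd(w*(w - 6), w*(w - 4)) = w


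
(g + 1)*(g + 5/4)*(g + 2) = g^3 + 17*g^2/4 + 23*g/4 + 5/2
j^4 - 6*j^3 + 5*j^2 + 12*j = j*(j - 4)*(j - 3)*(j + 1)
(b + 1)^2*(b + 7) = b^3 + 9*b^2 + 15*b + 7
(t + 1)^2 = t^2 + 2*t + 1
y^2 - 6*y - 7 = (y - 7)*(y + 1)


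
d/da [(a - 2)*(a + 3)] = 2*a + 1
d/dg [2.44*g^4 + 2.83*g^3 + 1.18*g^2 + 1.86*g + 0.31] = 9.76*g^3 + 8.49*g^2 + 2.36*g + 1.86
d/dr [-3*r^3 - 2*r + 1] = -9*r^2 - 2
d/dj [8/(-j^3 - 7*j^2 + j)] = 8*(3*j^2 + 14*j - 1)/(j^2*(j^2 + 7*j - 1)^2)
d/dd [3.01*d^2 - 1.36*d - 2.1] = 6.02*d - 1.36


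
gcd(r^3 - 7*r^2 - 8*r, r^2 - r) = r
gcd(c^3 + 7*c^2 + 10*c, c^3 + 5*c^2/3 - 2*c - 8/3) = c + 2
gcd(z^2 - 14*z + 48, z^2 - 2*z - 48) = z - 8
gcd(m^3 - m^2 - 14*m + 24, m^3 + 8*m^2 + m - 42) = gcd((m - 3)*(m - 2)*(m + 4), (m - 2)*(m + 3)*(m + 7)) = m - 2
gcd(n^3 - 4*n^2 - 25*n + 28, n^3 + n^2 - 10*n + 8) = n^2 + 3*n - 4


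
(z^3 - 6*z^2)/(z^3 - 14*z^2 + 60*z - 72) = z^2/(z^2 - 8*z + 12)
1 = 1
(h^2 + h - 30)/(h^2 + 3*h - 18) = (h - 5)/(h - 3)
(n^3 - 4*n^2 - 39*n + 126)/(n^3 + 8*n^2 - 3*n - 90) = (n - 7)/(n + 5)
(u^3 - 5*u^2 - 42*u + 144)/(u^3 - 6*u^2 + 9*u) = (u^2 - 2*u - 48)/(u*(u - 3))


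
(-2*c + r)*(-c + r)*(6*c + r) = 12*c^3 - 16*c^2*r + 3*c*r^2 + r^3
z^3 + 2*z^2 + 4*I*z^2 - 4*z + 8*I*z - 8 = (z + 2)*(z + 2*I)^2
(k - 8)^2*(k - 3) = k^3 - 19*k^2 + 112*k - 192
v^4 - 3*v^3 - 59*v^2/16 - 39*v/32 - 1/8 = (v - 4)*(v + 1/4)^2*(v + 1/2)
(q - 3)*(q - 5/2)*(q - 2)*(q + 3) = q^4 - 9*q^3/2 - 4*q^2 + 81*q/2 - 45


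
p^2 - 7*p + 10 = (p - 5)*(p - 2)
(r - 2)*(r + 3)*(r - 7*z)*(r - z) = r^4 - 8*r^3*z + r^3 + 7*r^2*z^2 - 8*r^2*z - 6*r^2 + 7*r*z^2 + 48*r*z - 42*z^2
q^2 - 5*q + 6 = (q - 3)*(q - 2)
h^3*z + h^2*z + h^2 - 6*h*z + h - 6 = (h - 2)*(h + 3)*(h*z + 1)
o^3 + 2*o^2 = o^2*(o + 2)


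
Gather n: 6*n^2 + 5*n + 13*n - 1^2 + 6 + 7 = 6*n^2 + 18*n + 12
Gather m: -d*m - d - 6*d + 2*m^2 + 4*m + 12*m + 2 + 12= -7*d + 2*m^2 + m*(16 - d) + 14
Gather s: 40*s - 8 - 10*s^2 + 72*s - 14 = -10*s^2 + 112*s - 22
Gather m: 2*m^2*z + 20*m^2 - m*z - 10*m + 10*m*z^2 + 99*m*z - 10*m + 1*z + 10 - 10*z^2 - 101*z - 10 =m^2*(2*z + 20) + m*(10*z^2 + 98*z - 20) - 10*z^2 - 100*z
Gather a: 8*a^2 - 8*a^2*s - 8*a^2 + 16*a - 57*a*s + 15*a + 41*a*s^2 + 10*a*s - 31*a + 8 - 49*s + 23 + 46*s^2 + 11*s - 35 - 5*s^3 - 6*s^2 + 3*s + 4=-8*a^2*s + a*(41*s^2 - 47*s) - 5*s^3 + 40*s^2 - 35*s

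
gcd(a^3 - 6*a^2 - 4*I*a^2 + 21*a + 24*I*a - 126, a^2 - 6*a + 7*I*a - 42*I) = a - 6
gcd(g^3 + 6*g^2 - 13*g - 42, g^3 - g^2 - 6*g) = g^2 - g - 6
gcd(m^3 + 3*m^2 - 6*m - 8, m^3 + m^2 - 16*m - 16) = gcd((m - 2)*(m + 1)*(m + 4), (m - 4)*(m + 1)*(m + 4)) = m^2 + 5*m + 4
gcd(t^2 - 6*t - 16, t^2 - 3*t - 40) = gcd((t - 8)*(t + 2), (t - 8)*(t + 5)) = t - 8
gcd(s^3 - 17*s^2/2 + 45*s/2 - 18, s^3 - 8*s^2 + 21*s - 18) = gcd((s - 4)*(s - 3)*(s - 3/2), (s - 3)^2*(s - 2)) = s - 3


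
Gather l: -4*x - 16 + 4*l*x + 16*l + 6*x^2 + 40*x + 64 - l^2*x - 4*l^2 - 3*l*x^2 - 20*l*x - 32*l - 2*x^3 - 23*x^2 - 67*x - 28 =l^2*(-x - 4) + l*(-3*x^2 - 16*x - 16) - 2*x^3 - 17*x^2 - 31*x + 20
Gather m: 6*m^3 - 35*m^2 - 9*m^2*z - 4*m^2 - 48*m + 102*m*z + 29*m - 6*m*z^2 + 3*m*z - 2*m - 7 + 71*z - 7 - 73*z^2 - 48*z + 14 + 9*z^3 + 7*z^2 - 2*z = 6*m^3 + m^2*(-9*z - 39) + m*(-6*z^2 + 105*z - 21) + 9*z^3 - 66*z^2 + 21*z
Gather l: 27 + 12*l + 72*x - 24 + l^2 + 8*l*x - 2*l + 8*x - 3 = l^2 + l*(8*x + 10) + 80*x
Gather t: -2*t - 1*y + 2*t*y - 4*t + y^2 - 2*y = t*(2*y - 6) + y^2 - 3*y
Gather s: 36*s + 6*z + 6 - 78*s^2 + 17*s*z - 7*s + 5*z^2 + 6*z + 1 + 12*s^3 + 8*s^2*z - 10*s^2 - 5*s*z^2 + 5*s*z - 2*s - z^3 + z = 12*s^3 + s^2*(8*z - 88) + s*(-5*z^2 + 22*z + 27) - z^3 + 5*z^2 + 13*z + 7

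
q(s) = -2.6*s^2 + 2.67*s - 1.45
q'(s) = 2.67 - 5.2*s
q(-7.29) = -159.09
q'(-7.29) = 40.58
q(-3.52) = -43.06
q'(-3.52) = 20.97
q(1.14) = -1.79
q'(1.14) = -3.26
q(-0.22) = -2.16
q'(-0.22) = 3.81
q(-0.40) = -2.93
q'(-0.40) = 4.75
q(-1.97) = -16.80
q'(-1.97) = 12.91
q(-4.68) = -70.89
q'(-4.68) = 27.01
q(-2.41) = -22.99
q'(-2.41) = 15.20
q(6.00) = -79.03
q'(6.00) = -28.53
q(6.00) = -79.03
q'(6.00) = -28.53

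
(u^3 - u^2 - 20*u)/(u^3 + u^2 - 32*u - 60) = u*(u^2 - u - 20)/(u^3 + u^2 - 32*u - 60)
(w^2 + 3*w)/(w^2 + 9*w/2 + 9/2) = 2*w/(2*w + 3)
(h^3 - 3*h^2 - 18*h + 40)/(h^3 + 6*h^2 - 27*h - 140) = (h - 2)/(h + 7)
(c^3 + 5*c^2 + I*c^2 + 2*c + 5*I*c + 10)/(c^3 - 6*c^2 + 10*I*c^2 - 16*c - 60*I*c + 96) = (c^2 + c*(5 - I) - 5*I)/(c^2 + c*(-6 + 8*I) - 48*I)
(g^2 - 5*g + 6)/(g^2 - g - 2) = (g - 3)/(g + 1)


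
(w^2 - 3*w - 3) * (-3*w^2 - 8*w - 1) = -3*w^4 + w^3 + 32*w^2 + 27*w + 3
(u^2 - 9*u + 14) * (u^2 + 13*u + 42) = u^4 + 4*u^3 - 61*u^2 - 196*u + 588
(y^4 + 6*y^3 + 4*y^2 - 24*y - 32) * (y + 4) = y^5 + 10*y^4 + 28*y^3 - 8*y^2 - 128*y - 128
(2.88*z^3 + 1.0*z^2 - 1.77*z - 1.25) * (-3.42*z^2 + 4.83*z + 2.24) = -9.8496*z^5 + 10.4904*z^4 + 17.3346*z^3 - 2.0341*z^2 - 10.0023*z - 2.8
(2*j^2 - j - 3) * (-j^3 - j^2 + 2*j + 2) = -2*j^5 - j^4 + 8*j^3 + 5*j^2 - 8*j - 6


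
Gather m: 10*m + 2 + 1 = 10*m + 3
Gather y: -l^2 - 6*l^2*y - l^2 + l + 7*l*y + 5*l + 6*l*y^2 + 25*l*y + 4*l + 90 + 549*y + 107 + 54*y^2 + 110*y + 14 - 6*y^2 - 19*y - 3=-2*l^2 + 10*l + y^2*(6*l + 48) + y*(-6*l^2 + 32*l + 640) + 208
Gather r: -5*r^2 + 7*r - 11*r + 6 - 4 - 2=-5*r^2 - 4*r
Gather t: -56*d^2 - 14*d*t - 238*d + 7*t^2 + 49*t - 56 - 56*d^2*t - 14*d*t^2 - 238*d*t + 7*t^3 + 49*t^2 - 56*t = -56*d^2 - 238*d + 7*t^3 + t^2*(56 - 14*d) + t*(-56*d^2 - 252*d - 7) - 56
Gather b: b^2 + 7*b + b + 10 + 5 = b^2 + 8*b + 15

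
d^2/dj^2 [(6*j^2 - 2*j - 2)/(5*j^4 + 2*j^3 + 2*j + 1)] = 4*(225*j^8 - 60*j^7 - 318*j^6 - 342*j^5 - 210*j^4 - 8*j^3 + 30*j^2 + 6*j + 1)/(125*j^12 + 150*j^11 + 60*j^10 + 158*j^9 + 195*j^8 + 84*j^7 + 72*j^6 + 84*j^5 + 39*j^4 + 14*j^3 + 12*j^2 + 6*j + 1)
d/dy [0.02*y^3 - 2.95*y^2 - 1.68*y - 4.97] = 0.06*y^2 - 5.9*y - 1.68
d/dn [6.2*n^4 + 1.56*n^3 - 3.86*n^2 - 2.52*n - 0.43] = 24.8*n^3 + 4.68*n^2 - 7.72*n - 2.52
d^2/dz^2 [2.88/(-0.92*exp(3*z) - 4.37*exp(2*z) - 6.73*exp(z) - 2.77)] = (-2.88*(2.76*exp(2*z) + 8.74*exp(z) + 6.73)*(5.52*exp(2*z) + 17.48*exp(z) + 13.46)*exp(z) + (23.8464*exp(2*z) + 50.3424*exp(z) + 19.3824)*(0.92*exp(3*z) + 4.37*exp(2*z) + 6.73*exp(z) + 2.77))*exp(z)/(0.92*exp(3*z) + 4.37*exp(2*z) + 6.73*exp(z) + 2.77)^3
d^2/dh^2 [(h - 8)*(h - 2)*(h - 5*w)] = 6*h - 10*w - 20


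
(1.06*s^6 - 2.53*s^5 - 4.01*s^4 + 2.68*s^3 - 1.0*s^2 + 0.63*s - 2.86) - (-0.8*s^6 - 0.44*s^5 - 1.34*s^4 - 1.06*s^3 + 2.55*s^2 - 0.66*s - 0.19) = 1.86*s^6 - 2.09*s^5 - 2.67*s^4 + 3.74*s^3 - 3.55*s^2 + 1.29*s - 2.67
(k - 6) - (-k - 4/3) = 2*k - 14/3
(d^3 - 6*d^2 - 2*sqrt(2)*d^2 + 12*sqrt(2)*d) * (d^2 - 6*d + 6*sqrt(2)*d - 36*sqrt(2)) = d^5 - 12*d^4 + 4*sqrt(2)*d^4 - 48*sqrt(2)*d^3 + 12*d^3 + 144*sqrt(2)*d^2 + 288*d^2 - 864*d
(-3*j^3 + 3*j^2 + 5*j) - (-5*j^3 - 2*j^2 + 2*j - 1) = 2*j^3 + 5*j^2 + 3*j + 1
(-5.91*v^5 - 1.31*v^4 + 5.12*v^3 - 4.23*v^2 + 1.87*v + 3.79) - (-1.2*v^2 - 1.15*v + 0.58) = -5.91*v^5 - 1.31*v^4 + 5.12*v^3 - 3.03*v^2 + 3.02*v + 3.21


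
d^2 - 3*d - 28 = (d - 7)*(d + 4)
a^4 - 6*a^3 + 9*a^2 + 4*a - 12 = (a - 3)*(a - 2)^2*(a + 1)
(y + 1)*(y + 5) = y^2 + 6*y + 5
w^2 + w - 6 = (w - 2)*(w + 3)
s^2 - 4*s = s*(s - 4)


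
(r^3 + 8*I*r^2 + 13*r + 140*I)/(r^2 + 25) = (r^2 + 3*I*r + 28)/(r - 5*I)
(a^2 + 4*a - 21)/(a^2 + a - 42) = (a - 3)/(a - 6)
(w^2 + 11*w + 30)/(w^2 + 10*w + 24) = (w + 5)/(w + 4)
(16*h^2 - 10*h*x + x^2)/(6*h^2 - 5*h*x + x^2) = (-8*h + x)/(-3*h + x)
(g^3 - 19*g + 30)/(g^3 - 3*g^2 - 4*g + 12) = (g + 5)/(g + 2)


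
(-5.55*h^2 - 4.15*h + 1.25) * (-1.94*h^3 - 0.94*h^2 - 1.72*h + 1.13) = 10.767*h^5 + 13.268*h^4 + 11.022*h^3 - 0.308499999999999*h^2 - 6.8395*h + 1.4125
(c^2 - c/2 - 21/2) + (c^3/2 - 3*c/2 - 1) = c^3/2 + c^2 - 2*c - 23/2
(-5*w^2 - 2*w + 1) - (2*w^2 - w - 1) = -7*w^2 - w + 2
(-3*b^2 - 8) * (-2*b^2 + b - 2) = 6*b^4 - 3*b^3 + 22*b^2 - 8*b + 16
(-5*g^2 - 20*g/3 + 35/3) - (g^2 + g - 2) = -6*g^2 - 23*g/3 + 41/3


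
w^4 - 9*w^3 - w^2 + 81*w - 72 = (w - 8)*(w - 3)*(w - 1)*(w + 3)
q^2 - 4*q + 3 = (q - 3)*(q - 1)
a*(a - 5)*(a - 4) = a^3 - 9*a^2 + 20*a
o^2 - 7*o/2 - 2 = (o - 4)*(o + 1/2)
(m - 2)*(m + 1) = m^2 - m - 2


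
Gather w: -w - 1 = -w - 1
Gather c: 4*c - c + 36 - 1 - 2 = 3*c + 33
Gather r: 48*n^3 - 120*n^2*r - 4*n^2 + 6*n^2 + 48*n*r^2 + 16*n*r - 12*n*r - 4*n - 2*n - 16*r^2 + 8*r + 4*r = 48*n^3 + 2*n^2 - 6*n + r^2*(48*n - 16) + r*(-120*n^2 + 4*n + 12)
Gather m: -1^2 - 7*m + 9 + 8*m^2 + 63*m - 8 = 8*m^2 + 56*m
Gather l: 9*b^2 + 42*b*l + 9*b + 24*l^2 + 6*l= 9*b^2 + 9*b + 24*l^2 + l*(42*b + 6)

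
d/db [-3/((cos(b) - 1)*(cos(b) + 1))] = -6*cos(b)/sin(b)^3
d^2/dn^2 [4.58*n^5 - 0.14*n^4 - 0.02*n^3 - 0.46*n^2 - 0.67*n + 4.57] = 91.6*n^3 - 1.68*n^2 - 0.12*n - 0.92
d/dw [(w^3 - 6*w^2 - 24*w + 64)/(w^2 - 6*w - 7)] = (w^4 - 12*w^3 + 39*w^2 - 44*w + 552)/(w^4 - 12*w^3 + 22*w^2 + 84*w + 49)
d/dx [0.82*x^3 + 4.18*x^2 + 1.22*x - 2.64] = 2.46*x^2 + 8.36*x + 1.22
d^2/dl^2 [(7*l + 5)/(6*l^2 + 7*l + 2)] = 2*((7*l + 5)*(12*l + 7)^2 - (126*l + 79)*(6*l^2 + 7*l + 2))/(6*l^2 + 7*l + 2)^3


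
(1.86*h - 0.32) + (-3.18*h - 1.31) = -1.32*h - 1.63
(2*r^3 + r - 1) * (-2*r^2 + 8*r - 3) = -4*r^5 + 16*r^4 - 8*r^3 + 10*r^2 - 11*r + 3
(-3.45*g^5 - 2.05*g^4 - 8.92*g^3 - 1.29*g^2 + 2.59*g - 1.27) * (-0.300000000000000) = 1.035*g^5 + 0.615*g^4 + 2.676*g^3 + 0.387*g^2 - 0.777*g + 0.381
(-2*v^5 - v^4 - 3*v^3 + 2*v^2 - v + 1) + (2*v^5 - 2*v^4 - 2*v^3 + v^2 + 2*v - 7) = -3*v^4 - 5*v^3 + 3*v^2 + v - 6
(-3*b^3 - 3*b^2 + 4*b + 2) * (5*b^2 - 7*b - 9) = -15*b^5 + 6*b^4 + 68*b^3 + 9*b^2 - 50*b - 18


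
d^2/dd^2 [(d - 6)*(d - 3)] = 2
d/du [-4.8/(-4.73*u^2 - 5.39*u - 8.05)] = (-45.408*u - 25.872)/(4.73*u^2 + 5.39*u + 8.05)^2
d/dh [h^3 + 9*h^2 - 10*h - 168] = 3*h^2 + 18*h - 10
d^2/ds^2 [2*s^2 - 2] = 4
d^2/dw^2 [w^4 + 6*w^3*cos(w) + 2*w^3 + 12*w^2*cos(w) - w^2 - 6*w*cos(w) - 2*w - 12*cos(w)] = -6*w^3*cos(w) - 36*w^2*sin(w) - 12*w^2*cos(w) + 12*w^2 - 48*w*sin(w) + 42*w*cos(w) + 12*w + 12*sin(w) + 36*cos(w) - 2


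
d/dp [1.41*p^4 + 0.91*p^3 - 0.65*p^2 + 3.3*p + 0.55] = 5.64*p^3 + 2.73*p^2 - 1.3*p + 3.3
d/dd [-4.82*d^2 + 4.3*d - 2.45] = 4.3 - 9.64*d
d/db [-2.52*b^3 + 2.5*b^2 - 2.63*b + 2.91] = -7.56*b^2 + 5.0*b - 2.63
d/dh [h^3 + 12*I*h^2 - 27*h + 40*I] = 3*h^2 + 24*I*h - 27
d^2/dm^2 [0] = 0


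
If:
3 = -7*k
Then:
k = -3/7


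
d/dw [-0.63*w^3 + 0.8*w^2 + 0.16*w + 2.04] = -1.89*w^2 + 1.6*w + 0.16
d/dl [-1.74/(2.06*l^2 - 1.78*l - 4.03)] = (7.1688*l - 3.0972)/(-2.06*l^2 + 1.78*l + 4.03)^2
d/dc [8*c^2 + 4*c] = 16*c + 4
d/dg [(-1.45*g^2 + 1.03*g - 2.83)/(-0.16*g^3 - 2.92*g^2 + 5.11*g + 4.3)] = (-0.232*g^4 + 0.3296*g^3 - 5.7603*g^2 - 28.9972*g + 18.8903)/(0.0256*g^6 + 0.9344*g^5 + 6.8912*g^4 - 31.2184*g^3 + 1.0001*g^2 + 43.946*g + 18.49)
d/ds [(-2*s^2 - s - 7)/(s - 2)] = (-2*s^2 + 8*s + 9)/(s^2 - 4*s + 4)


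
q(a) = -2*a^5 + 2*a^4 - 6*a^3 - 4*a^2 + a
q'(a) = -10*a^4 + 8*a^3 - 18*a^2 - 8*a + 1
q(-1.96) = 115.22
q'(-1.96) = -260.28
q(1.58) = -39.30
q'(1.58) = -87.34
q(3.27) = -768.39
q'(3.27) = -1081.29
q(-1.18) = 11.56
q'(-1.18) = -47.16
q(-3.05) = 830.92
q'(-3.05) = -1234.39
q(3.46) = -998.09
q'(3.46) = -1343.99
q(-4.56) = 5289.18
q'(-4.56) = -5419.09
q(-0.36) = -0.55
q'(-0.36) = 1.01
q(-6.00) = 19290.00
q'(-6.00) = -15287.00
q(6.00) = -14394.00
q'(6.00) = -11927.00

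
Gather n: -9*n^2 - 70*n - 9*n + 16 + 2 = -9*n^2 - 79*n + 18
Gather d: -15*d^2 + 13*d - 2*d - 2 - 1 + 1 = -15*d^2 + 11*d - 2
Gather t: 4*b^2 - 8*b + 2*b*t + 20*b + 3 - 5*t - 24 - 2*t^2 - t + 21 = 4*b^2 + 12*b - 2*t^2 + t*(2*b - 6)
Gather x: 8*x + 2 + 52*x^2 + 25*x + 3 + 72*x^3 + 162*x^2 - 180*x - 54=72*x^3 + 214*x^2 - 147*x - 49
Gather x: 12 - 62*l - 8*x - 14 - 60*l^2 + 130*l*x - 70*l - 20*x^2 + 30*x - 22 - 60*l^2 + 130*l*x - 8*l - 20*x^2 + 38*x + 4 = -120*l^2 - 140*l - 40*x^2 + x*(260*l + 60) - 20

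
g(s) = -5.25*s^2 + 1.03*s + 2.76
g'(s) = 1.03 - 10.5*s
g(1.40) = -6.09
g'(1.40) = -13.67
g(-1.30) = -7.45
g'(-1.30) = 14.68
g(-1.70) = -14.16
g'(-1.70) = 18.88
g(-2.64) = -36.55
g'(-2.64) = 28.75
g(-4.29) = -98.28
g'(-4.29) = 46.08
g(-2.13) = -23.25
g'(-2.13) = 23.40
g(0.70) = 0.91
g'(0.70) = -6.32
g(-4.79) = -122.63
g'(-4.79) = 51.32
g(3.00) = -41.40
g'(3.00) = -30.47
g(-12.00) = -765.60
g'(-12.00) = 127.03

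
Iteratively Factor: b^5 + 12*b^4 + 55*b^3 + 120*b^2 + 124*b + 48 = (b + 2)*(b^4 + 10*b^3 + 35*b^2 + 50*b + 24) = (b + 2)*(b + 3)*(b^3 + 7*b^2 + 14*b + 8) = (b + 2)*(b + 3)*(b + 4)*(b^2 + 3*b + 2) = (b + 1)*(b + 2)*(b + 3)*(b + 4)*(b + 2)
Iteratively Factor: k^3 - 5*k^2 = (k)*(k^2 - 5*k) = k*(k - 5)*(k)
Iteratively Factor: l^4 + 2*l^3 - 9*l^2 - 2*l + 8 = (l + 1)*(l^3 + l^2 - 10*l + 8) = (l + 1)*(l + 4)*(l^2 - 3*l + 2) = (l - 2)*(l + 1)*(l + 4)*(l - 1)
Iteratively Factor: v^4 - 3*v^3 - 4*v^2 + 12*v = (v + 2)*(v^3 - 5*v^2 + 6*v) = (v - 2)*(v + 2)*(v^2 - 3*v) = v*(v - 2)*(v + 2)*(v - 3)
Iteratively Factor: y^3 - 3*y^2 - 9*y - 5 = (y - 5)*(y^2 + 2*y + 1) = (y - 5)*(y + 1)*(y + 1)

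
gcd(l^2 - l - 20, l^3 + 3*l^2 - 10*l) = 1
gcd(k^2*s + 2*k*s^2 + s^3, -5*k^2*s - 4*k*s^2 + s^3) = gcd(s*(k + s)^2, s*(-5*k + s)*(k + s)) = k*s + s^2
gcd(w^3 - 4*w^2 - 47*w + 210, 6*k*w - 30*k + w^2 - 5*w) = w - 5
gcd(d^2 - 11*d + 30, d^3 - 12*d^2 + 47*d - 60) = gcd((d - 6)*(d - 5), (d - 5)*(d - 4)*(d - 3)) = d - 5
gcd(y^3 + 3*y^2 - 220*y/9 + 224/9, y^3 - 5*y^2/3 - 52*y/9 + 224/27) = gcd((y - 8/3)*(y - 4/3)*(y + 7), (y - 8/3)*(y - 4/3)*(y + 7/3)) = y^2 - 4*y + 32/9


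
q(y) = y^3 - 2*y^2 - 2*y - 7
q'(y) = 3*y^2 - 4*y - 2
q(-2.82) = -39.69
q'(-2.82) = 33.14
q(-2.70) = -35.86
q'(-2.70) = 30.67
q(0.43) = -8.15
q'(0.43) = -3.17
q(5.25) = 72.08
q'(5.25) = 59.69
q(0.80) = -9.37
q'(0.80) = -3.28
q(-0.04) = -6.92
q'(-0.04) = -1.84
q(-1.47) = -11.56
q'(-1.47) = 10.36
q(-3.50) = -67.38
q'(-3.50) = 48.75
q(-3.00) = -46.00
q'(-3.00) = 37.00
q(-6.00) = -283.00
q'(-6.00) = 130.00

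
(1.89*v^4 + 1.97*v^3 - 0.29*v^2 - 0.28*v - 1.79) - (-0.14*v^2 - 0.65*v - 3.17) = 1.89*v^4 + 1.97*v^3 - 0.15*v^2 + 0.37*v + 1.38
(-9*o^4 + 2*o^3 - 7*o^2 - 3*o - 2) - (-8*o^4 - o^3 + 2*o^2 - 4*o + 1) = -o^4 + 3*o^3 - 9*o^2 + o - 3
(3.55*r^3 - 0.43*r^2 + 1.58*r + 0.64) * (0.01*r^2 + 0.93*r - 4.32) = 0.0355*r^5 + 3.2972*r^4 - 15.7201*r^3 + 3.3334*r^2 - 6.2304*r - 2.7648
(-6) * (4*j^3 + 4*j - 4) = -24*j^3 - 24*j + 24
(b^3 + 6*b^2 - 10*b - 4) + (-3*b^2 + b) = b^3 + 3*b^2 - 9*b - 4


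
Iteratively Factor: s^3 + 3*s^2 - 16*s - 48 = (s + 4)*(s^2 - s - 12) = (s + 3)*(s + 4)*(s - 4)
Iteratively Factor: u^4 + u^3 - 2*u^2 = (u)*(u^3 + u^2 - 2*u) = u*(u - 1)*(u^2 + 2*u) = u*(u - 1)*(u + 2)*(u)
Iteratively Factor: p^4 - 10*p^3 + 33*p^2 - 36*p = (p - 4)*(p^3 - 6*p^2 + 9*p) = (p - 4)*(p - 3)*(p^2 - 3*p) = p*(p - 4)*(p - 3)*(p - 3)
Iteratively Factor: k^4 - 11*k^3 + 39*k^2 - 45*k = (k - 3)*(k^3 - 8*k^2 + 15*k) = k*(k - 3)*(k^2 - 8*k + 15) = k*(k - 5)*(k - 3)*(k - 3)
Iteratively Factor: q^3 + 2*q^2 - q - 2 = (q + 2)*(q^2 - 1) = (q + 1)*(q + 2)*(q - 1)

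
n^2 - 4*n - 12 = (n - 6)*(n + 2)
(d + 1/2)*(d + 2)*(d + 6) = d^3 + 17*d^2/2 + 16*d + 6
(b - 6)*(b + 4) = b^2 - 2*b - 24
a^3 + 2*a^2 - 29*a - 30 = (a - 5)*(a + 1)*(a + 6)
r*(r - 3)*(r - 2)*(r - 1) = r^4 - 6*r^3 + 11*r^2 - 6*r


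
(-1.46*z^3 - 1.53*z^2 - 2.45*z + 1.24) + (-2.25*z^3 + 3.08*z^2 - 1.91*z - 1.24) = -3.71*z^3 + 1.55*z^2 - 4.36*z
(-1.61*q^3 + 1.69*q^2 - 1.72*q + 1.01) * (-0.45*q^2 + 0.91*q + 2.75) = 0.7245*q^5 - 2.2256*q^4 - 2.1156*q^3 + 2.6278*q^2 - 3.8109*q + 2.7775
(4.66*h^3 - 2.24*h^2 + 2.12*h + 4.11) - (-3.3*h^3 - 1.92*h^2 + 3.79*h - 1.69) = 7.96*h^3 - 0.32*h^2 - 1.67*h + 5.8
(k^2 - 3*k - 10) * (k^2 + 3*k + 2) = k^4 - 17*k^2 - 36*k - 20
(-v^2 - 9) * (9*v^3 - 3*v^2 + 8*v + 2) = -9*v^5 + 3*v^4 - 89*v^3 + 25*v^2 - 72*v - 18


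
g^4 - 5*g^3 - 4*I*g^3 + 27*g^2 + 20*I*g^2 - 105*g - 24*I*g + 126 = (g - 3)*(g - 2)*(g - 7*I)*(g + 3*I)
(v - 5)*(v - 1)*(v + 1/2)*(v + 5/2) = v^4 - 3*v^3 - 47*v^2/4 + 15*v/2 + 25/4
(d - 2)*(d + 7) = d^2 + 5*d - 14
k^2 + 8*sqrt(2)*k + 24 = (k + 2*sqrt(2))*(k + 6*sqrt(2))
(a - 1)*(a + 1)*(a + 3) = a^3 + 3*a^2 - a - 3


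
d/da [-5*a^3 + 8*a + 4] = 8 - 15*a^2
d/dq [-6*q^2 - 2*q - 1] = -12*q - 2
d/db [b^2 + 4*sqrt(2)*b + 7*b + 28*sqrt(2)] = 2*b + 4*sqrt(2) + 7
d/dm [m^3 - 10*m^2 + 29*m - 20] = 3*m^2 - 20*m + 29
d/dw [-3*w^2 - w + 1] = -6*w - 1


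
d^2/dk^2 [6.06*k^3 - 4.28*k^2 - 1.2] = 36.36*k - 8.56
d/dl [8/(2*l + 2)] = -4/(l + 1)^2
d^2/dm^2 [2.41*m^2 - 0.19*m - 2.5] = 4.82000000000000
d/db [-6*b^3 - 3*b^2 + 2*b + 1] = -18*b^2 - 6*b + 2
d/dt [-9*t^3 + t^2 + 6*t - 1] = -27*t^2 + 2*t + 6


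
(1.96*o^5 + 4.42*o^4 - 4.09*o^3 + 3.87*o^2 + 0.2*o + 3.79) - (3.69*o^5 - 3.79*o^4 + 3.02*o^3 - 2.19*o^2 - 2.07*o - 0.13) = -1.73*o^5 + 8.21*o^4 - 7.11*o^3 + 6.06*o^2 + 2.27*o + 3.92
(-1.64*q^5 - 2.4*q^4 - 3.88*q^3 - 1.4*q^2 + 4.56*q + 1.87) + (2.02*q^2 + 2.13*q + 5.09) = -1.64*q^5 - 2.4*q^4 - 3.88*q^3 + 0.62*q^2 + 6.69*q + 6.96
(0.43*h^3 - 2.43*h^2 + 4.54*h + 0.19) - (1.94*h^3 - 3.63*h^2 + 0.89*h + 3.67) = -1.51*h^3 + 1.2*h^2 + 3.65*h - 3.48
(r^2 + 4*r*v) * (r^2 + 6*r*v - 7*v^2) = r^4 + 10*r^3*v + 17*r^2*v^2 - 28*r*v^3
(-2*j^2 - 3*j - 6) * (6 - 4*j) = 8*j^3 + 6*j - 36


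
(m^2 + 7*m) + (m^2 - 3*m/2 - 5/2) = 2*m^2 + 11*m/2 - 5/2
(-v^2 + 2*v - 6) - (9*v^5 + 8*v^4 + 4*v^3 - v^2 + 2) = -9*v^5 - 8*v^4 - 4*v^3 + 2*v - 8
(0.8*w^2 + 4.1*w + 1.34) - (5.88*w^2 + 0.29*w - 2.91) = -5.08*w^2 + 3.81*w + 4.25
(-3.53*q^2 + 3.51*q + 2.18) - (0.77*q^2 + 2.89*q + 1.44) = -4.3*q^2 + 0.62*q + 0.74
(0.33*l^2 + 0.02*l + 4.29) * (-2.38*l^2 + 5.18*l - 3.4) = -0.7854*l^4 + 1.6618*l^3 - 11.2286*l^2 + 22.1542*l - 14.586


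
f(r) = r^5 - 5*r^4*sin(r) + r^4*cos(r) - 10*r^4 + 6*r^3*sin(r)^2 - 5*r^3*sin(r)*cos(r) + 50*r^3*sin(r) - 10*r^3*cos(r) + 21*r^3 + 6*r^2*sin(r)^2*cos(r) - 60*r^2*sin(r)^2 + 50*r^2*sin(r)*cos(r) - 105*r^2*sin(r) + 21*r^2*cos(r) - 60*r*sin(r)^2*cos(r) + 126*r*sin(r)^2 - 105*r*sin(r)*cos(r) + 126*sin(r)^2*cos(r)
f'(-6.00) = -2229.67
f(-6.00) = -26446.79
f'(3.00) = -56.30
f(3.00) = 0.00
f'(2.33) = 14.65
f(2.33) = 0.69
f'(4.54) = -892.91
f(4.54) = -807.59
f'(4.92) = -619.42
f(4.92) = -1105.95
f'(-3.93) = 14369.83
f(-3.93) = -11374.63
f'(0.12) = 10.59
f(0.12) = 0.63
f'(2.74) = 0.65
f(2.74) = 6.19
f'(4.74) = -792.36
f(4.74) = -977.79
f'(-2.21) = 153.66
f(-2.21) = 16.10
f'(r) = -r^4*sin(r) - 5*r^4*cos(r) + 5*r^4 + 5*r^3*sin(r)^2 + 12*r^3*sin(r)*cos(r) - 10*r^3*sin(r) - 5*r^3*cos(r)^2 + 54*r^3*cos(r) - 40*r^3 - 6*r^2*sin(r)^3 - 32*r^2*sin(r)^2 + 12*r^2*sin(r)*cos(r)^2 - 135*r^2*sin(r)*cos(r) + 129*r^2*sin(r) + 50*r^2*cos(r)^2 - 135*r^2*cos(r) + 63*r^2 + 60*r*sin(r)^3 + 12*r*sin(r)^2*cos(r) - 15*r*sin(r)^2 - 120*r*sin(r)*cos(r)^2 + 352*r*sin(r)*cos(r) - 210*r*sin(r) - 105*r*cos(r)^2 + 42*r*cos(r) - 126*sin(r)^3 - 60*sin(r)^2*cos(r) + 126*sin(r)^2 + 252*sin(r)*cos(r)^2 - 105*sin(r)*cos(r)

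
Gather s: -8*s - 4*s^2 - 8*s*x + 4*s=-4*s^2 + s*(-8*x - 4)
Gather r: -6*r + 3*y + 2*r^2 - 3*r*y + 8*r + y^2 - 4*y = 2*r^2 + r*(2 - 3*y) + y^2 - y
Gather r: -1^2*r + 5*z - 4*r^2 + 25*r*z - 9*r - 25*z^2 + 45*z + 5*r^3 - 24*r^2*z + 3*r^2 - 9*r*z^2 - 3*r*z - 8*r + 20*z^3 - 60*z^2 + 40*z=5*r^3 + r^2*(-24*z - 1) + r*(-9*z^2 + 22*z - 18) + 20*z^3 - 85*z^2 + 90*z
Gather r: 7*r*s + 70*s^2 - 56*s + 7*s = 7*r*s + 70*s^2 - 49*s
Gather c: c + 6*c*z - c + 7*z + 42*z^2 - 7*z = 6*c*z + 42*z^2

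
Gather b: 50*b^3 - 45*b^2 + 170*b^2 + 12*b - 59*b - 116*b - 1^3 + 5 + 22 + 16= 50*b^3 + 125*b^2 - 163*b + 42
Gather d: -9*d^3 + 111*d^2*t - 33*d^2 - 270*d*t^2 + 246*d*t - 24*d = -9*d^3 + d^2*(111*t - 33) + d*(-270*t^2 + 246*t - 24)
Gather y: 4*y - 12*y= -8*y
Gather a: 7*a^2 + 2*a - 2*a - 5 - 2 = 7*a^2 - 7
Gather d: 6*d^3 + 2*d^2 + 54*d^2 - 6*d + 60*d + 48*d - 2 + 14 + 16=6*d^3 + 56*d^2 + 102*d + 28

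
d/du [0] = 0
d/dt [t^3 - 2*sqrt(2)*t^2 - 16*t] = 3*t^2 - 4*sqrt(2)*t - 16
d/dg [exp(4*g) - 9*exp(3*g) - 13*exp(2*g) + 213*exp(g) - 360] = (4*exp(3*g) - 27*exp(2*g) - 26*exp(g) + 213)*exp(g)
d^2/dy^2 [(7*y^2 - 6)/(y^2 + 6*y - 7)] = 2*(-42*y^3 + 129*y^2 - 108*y + 85)/(y^6 + 18*y^5 + 87*y^4 - 36*y^3 - 609*y^2 + 882*y - 343)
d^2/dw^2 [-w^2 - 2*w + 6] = -2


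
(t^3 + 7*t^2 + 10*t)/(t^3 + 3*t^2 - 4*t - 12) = t*(t + 5)/(t^2 + t - 6)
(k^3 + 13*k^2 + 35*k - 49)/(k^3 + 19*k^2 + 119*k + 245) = (k - 1)/(k + 5)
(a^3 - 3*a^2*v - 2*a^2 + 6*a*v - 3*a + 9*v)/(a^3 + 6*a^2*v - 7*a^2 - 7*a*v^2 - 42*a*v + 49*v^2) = (a^3 - 3*a^2*v - 2*a^2 + 6*a*v - 3*a + 9*v)/(a^3 + 6*a^2*v - 7*a^2 - 7*a*v^2 - 42*a*v + 49*v^2)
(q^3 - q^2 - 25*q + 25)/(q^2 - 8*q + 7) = (q^2 - 25)/(q - 7)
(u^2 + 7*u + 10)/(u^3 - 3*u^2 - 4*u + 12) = (u + 5)/(u^2 - 5*u + 6)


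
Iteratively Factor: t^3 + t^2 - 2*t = (t - 1)*(t^2 + 2*t) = (t - 1)*(t + 2)*(t)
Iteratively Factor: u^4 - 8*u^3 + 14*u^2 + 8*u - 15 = (u - 1)*(u^3 - 7*u^2 + 7*u + 15) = (u - 1)*(u + 1)*(u^2 - 8*u + 15) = (u - 5)*(u - 1)*(u + 1)*(u - 3)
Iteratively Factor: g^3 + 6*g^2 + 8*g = (g + 4)*(g^2 + 2*g) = g*(g + 4)*(g + 2)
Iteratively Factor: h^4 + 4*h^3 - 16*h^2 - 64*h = (h)*(h^3 + 4*h^2 - 16*h - 64) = h*(h - 4)*(h^2 + 8*h + 16) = h*(h - 4)*(h + 4)*(h + 4)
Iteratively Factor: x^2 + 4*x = (x + 4)*(x)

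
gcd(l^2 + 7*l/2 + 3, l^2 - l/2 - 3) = l + 3/2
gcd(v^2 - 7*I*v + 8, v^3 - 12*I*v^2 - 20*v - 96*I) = v - 8*I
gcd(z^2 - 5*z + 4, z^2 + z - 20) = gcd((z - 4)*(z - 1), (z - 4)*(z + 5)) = z - 4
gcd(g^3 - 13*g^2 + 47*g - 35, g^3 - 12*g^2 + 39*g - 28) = g^2 - 8*g + 7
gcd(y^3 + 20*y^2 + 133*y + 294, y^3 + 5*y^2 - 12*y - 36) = y + 6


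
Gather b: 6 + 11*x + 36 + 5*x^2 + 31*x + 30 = 5*x^2 + 42*x + 72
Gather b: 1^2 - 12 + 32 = 21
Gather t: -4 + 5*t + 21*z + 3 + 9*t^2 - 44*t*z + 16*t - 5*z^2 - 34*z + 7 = 9*t^2 + t*(21 - 44*z) - 5*z^2 - 13*z + 6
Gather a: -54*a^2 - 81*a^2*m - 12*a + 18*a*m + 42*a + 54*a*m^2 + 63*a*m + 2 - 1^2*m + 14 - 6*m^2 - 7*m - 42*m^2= a^2*(-81*m - 54) + a*(54*m^2 + 81*m + 30) - 48*m^2 - 8*m + 16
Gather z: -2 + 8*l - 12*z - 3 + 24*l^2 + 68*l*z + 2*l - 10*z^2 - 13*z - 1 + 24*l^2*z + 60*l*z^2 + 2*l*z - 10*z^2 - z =24*l^2 + 10*l + z^2*(60*l - 20) + z*(24*l^2 + 70*l - 26) - 6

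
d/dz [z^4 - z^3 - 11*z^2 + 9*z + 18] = 4*z^3 - 3*z^2 - 22*z + 9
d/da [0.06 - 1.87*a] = -1.87000000000000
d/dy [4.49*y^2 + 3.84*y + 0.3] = 8.98*y + 3.84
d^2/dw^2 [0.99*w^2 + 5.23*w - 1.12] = 1.98000000000000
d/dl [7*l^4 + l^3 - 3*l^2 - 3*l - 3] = 28*l^3 + 3*l^2 - 6*l - 3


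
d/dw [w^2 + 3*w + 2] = 2*w + 3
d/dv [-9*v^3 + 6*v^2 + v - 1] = -27*v^2 + 12*v + 1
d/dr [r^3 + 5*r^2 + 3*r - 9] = 3*r^2 + 10*r + 3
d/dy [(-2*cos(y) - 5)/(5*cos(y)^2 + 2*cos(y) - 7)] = 2*(5*sin(y)^2 - 25*cos(y) - 17)*sin(y)/(5*cos(y)^2 + 2*cos(y) - 7)^2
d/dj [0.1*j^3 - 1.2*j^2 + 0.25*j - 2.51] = 0.3*j^2 - 2.4*j + 0.25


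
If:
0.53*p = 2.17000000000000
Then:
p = 4.09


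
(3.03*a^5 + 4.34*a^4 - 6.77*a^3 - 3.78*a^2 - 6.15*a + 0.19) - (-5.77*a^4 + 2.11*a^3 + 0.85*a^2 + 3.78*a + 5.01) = 3.03*a^5 + 10.11*a^4 - 8.88*a^3 - 4.63*a^2 - 9.93*a - 4.82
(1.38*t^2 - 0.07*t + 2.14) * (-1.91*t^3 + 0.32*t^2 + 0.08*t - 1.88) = -2.6358*t^5 + 0.5753*t^4 - 3.9994*t^3 - 1.9152*t^2 + 0.3028*t - 4.0232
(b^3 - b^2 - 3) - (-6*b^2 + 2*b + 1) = b^3 + 5*b^2 - 2*b - 4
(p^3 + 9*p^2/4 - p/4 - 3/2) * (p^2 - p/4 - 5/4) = p^5 + 2*p^4 - 33*p^3/16 - 17*p^2/4 + 11*p/16 + 15/8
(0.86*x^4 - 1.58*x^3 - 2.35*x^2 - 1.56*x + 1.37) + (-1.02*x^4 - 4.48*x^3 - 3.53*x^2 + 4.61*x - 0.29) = -0.16*x^4 - 6.06*x^3 - 5.88*x^2 + 3.05*x + 1.08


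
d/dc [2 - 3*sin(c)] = -3*cos(c)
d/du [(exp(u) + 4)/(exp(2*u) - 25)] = (-2*(exp(u) + 4)*exp(u) + exp(2*u) - 25)*exp(u)/(exp(2*u) - 25)^2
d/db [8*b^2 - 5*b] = 16*b - 5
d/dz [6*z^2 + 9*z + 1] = 12*z + 9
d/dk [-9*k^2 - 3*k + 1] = -18*k - 3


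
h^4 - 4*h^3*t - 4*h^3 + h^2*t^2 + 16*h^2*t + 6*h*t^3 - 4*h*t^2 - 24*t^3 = (h - 4)*(h - 3*t)*(h - 2*t)*(h + t)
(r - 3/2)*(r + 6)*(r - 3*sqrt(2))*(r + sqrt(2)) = r^4 - 2*sqrt(2)*r^3 + 9*r^3/2 - 15*r^2 - 9*sqrt(2)*r^2 - 27*r + 18*sqrt(2)*r + 54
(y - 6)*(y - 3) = y^2 - 9*y + 18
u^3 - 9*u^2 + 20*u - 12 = (u - 6)*(u - 2)*(u - 1)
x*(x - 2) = x^2 - 2*x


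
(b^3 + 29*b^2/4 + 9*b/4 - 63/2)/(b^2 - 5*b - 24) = (4*b^2 + 17*b - 42)/(4*(b - 8))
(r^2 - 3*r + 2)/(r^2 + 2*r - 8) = (r - 1)/(r + 4)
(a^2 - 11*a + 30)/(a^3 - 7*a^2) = (a^2 - 11*a + 30)/(a^2*(a - 7))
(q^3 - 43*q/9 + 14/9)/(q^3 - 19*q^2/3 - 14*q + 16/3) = (3*q^2 + q - 14)/(3*(q^2 - 6*q - 16))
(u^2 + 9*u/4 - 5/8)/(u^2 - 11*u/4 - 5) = (-8*u^2 - 18*u + 5)/(2*(-4*u^2 + 11*u + 20))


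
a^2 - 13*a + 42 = (a - 7)*(a - 6)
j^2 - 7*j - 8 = (j - 8)*(j + 1)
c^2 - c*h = c*(c - h)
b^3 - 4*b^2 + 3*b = b*(b - 3)*(b - 1)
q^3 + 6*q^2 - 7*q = q*(q - 1)*(q + 7)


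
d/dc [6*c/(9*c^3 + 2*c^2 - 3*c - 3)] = 6*(-18*c^3 - 2*c^2 - 3)/(81*c^6 + 36*c^5 - 50*c^4 - 66*c^3 - 3*c^2 + 18*c + 9)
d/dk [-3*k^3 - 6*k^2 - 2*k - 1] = -9*k^2 - 12*k - 2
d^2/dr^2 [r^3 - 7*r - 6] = 6*r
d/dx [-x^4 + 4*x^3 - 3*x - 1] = -4*x^3 + 12*x^2 - 3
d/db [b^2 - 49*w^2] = 2*b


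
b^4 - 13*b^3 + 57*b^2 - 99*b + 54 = (b - 6)*(b - 3)^2*(b - 1)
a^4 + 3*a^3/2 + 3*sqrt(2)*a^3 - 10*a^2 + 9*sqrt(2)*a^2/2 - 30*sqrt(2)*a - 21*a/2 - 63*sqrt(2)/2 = (a - 3)*(a + 1)*(a + 7/2)*(a + 3*sqrt(2))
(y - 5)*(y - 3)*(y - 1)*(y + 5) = y^4 - 4*y^3 - 22*y^2 + 100*y - 75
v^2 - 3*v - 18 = (v - 6)*(v + 3)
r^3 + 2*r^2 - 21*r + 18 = (r - 3)*(r - 1)*(r + 6)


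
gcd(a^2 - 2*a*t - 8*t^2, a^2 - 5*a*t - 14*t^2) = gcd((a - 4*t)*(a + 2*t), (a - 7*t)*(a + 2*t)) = a + 2*t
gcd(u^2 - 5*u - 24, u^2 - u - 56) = u - 8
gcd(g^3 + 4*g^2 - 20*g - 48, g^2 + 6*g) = g + 6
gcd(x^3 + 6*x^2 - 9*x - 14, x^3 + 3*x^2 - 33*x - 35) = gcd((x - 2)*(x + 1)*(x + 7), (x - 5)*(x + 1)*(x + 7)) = x^2 + 8*x + 7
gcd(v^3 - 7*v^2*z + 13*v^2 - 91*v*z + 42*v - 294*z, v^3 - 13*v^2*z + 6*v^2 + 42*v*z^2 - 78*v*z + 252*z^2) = -v^2 + 7*v*z - 6*v + 42*z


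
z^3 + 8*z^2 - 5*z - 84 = (z - 3)*(z + 4)*(z + 7)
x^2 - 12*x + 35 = (x - 7)*(x - 5)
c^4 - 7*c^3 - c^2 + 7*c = c*(c - 7)*(c - 1)*(c + 1)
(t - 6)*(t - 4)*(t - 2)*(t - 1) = t^4 - 13*t^3 + 56*t^2 - 92*t + 48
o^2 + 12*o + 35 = (o + 5)*(o + 7)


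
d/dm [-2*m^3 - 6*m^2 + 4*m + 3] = -6*m^2 - 12*m + 4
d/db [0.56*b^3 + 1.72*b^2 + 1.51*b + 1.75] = 1.68*b^2 + 3.44*b + 1.51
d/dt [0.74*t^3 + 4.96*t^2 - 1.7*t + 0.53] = 2.22*t^2 + 9.92*t - 1.7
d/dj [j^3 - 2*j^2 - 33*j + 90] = 3*j^2 - 4*j - 33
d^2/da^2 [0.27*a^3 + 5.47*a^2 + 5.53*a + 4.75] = 1.62*a + 10.94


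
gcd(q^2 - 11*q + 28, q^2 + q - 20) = q - 4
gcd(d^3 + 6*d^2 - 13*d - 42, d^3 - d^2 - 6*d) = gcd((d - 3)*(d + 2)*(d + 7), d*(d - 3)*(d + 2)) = d^2 - d - 6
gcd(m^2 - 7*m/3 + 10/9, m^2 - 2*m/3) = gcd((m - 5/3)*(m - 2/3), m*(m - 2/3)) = m - 2/3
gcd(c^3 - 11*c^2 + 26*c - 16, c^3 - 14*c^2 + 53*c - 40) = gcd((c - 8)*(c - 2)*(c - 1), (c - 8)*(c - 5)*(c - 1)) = c^2 - 9*c + 8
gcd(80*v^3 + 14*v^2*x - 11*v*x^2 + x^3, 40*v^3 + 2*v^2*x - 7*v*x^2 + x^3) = -10*v^2 - 3*v*x + x^2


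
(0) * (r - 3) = 0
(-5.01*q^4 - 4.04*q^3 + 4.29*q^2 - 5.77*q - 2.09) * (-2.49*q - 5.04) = 12.4749*q^5 + 35.31*q^4 + 9.6795*q^3 - 7.2543*q^2 + 34.2849*q + 10.5336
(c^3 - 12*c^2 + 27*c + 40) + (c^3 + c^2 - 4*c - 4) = 2*c^3 - 11*c^2 + 23*c + 36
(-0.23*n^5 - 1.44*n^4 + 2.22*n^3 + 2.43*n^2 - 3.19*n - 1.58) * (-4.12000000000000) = 0.9476*n^5 + 5.9328*n^4 - 9.1464*n^3 - 10.0116*n^2 + 13.1428*n + 6.5096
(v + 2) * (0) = 0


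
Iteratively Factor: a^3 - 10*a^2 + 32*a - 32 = (a - 4)*(a^2 - 6*a + 8) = (a - 4)^2*(a - 2)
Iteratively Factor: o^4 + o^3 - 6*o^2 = (o)*(o^3 + o^2 - 6*o) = o*(o - 2)*(o^2 + 3*o) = o^2*(o - 2)*(o + 3)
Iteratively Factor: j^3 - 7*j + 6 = (j + 3)*(j^2 - 3*j + 2) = (j - 2)*(j + 3)*(j - 1)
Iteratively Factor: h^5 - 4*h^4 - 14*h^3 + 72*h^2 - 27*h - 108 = (h + 1)*(h^4 - 5*h^3 - 9*h^2 + 81*h - 108) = (h - 3)*(h + 1)*(h^3 - 2*h^2 - 15*h + 36) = (h - 3)*(h + 1)*(h + 4)*(h^2 - 6*h + 9) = (h - 3)^2*(h + 1)*(h + 4)*(h - 3)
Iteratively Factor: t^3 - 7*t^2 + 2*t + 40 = (t - 5)*(t^2 - 2*t - 8) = (t - 5)*(t + 2)*(t - 4)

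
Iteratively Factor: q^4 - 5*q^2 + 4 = (q - 1)*(q^3 + q^2 - 4*q - 4) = (q - 2)*(q - 1)*(q^2 + 3*q + 2) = (q - 2)*(q - 1)*(q + 1)*(q + 2)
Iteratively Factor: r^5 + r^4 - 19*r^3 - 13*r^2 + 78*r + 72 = (r - 3)*(r^4 + 4*r^3 - 7*r^2 - 34*r - 24) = (r - 3)*(r + 1)*(r^3 + 3*r^2 - 10*r - 24) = (r - 3)^2*(r + 1)*(r^2 + 6*r + 8) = (r - 3)^2*(r + 1)*(r + 4)*(r + 2)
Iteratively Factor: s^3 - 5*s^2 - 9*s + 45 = (s - 3)*(s^2 - 2*s - 15) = (s - 5)*(s - 3)*(s + 3)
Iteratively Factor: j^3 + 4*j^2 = (j)*(j^2 + 4*j) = j^2*(j + 4)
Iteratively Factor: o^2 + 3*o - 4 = (o + 4)*(o - 1)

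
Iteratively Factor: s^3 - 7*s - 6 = (s + 2)*(s^2 - 2*s - 3) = (s + 1)*(s + 2)*(s - 3)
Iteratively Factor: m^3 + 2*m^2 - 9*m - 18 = (m - 3)*(m^2 + 5*m + 6) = (m - 3)*(m + 3)*(m + 2)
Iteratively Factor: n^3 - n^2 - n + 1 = (n - 1)*(n^2 - 1) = (n - 1)*(n + 1)*(n - 1)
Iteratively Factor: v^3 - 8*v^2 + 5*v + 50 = (v - 5)*(v^2 - 3*v - 10) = (v - 5)^2*(v + 2)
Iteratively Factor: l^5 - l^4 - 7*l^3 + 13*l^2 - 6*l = (l - 2)*(l^4 + l^3 - 5*l^2 + 3*l) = (l - 2)*(l + 3)*(l^3 - 2*l^2 + l) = l*(l - 2)*(l + 3)*(l^2 - 2*l + 1) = l*(l - 2)*(l - 1)*(l + 3)*(l - 1)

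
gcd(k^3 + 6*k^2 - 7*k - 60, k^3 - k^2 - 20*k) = k + 4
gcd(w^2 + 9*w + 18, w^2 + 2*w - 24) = w + 6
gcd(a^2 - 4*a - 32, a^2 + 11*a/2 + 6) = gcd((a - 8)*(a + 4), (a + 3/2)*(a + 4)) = a + 4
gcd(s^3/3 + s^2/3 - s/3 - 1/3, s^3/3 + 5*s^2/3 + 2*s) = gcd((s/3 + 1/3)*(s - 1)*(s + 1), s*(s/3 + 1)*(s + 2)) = 1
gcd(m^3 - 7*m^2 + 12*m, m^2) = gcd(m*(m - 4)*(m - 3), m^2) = m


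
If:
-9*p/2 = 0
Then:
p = 0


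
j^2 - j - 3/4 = (j - 3/2)*(j + 1/2)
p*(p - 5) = p^2 - 5*p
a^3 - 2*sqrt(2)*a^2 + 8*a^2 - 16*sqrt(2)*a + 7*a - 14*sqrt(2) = (a + 1)*(a + 7)*(a - 2*sqrt(2))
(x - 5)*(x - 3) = x^2 - 8*x + 15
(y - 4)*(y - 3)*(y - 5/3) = y^3 - 26*y^2/3 + 71*y/3 - 20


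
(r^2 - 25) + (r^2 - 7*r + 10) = 2*r^2 - 7*r - 15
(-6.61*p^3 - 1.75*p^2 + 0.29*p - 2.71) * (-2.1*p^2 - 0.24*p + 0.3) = 13.881*p^5 + 5.2614*p^4 - 2.172*p^3 + 5.0964*p^2 + 0.7374*p - 0.813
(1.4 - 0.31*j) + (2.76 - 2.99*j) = 4.16 - 3.3*j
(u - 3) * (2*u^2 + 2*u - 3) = 2*u^3 - 4*u^2 - 9*u + 9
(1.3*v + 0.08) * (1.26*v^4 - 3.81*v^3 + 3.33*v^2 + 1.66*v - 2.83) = 1.638*v^5 - 4.8522*v^4 + 4.0242*v^3 + 2.4244*v^2 - 3.5462*v - 0.2264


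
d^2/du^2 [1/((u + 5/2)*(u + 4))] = 4*(4*(u + 4)^2 + 2*(u + 4)*(2*u + 5) + (2*u + 5)^2)/((u + 4)^3*(2*u + 5)^3)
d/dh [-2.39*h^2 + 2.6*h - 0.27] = 2.6 - 4.78*h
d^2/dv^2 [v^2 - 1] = 2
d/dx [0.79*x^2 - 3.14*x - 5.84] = 1.58*x - 3.14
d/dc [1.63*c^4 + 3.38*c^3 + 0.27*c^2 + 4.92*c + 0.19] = 6.52*c^3 + 10.14*c^2 + 0.54*c + 4.92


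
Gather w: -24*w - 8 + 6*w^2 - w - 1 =6*w^2 - 25*w - 9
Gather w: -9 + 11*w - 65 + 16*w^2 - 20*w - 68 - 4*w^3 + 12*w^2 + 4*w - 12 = -4*w^3 + 28*w^2 - 5*w - 154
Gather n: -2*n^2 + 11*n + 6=-2*n^2 + 11*n + 6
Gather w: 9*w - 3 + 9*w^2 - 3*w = 9*w^2 + 6*w - 3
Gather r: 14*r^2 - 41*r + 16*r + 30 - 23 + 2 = 14*r^2 - 25*r + 9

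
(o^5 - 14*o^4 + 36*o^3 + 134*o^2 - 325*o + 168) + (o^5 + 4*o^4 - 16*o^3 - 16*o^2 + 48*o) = 2*o^5 - 10*o^4 + 20*o^3 + 118*o^2 - 277*o + 168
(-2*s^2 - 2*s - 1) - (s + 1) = -2*s^2 - 3*s - 2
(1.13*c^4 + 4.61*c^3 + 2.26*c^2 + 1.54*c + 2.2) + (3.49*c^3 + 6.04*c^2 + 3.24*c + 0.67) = 1.13*c^4 + 8.1*c^3 + 8.3*c^2 + 4.78*c + 2.87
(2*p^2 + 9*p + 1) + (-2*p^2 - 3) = 9*p - 2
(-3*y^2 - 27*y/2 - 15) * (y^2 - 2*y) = -3*y^4 - 15*y^3/2 + 12*y^2 + 30*y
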